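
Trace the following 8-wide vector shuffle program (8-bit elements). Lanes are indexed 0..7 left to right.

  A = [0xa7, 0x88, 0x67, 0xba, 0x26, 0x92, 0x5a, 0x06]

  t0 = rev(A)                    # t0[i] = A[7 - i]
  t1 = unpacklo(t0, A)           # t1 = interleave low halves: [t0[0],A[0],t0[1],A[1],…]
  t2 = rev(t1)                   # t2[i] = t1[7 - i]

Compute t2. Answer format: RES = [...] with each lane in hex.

  t0: 06 5a 92 26 ba 67 88 a7
  t1: 06 a7 5a 88 92 67 26 ba
  t2: ba 26 67 92 88 5a a7 06

RES = [ 0xba  0x26  0x67  0x92  0x88  0x5a  0xa7  0x06 ]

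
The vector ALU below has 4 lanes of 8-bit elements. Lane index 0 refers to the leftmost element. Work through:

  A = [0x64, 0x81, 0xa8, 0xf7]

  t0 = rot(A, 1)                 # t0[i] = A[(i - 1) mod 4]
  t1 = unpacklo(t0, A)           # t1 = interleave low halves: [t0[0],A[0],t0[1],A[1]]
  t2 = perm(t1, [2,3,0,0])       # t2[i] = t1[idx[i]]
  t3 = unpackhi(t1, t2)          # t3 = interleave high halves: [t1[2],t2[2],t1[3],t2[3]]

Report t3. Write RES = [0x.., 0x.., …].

RES = [ 0x64  0xf7  0x81  0xf7 ]

→ t0 |f7|64|81|a8|
→ t1 |f7|64|64|81|
→ t2 |64|81|f7|f7|
→ t3 |64|f7|81|f7|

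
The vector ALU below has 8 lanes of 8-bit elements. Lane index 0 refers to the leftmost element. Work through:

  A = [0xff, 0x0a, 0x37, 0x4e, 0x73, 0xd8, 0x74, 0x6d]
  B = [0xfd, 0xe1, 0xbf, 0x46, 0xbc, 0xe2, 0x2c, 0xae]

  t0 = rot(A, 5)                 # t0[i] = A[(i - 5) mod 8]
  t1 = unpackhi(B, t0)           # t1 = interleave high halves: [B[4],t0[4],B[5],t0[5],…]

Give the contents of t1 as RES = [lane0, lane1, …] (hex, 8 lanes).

RES = [ 0xbc  0x6d  0xe2  0xff  0x2c  0x0a  0xae  0x37 ]

→ t0 |4e|73|d8|74|6d|ff|0a|37|
→ t1 |bc|6d|e2|ff|2c|0a|ae|37|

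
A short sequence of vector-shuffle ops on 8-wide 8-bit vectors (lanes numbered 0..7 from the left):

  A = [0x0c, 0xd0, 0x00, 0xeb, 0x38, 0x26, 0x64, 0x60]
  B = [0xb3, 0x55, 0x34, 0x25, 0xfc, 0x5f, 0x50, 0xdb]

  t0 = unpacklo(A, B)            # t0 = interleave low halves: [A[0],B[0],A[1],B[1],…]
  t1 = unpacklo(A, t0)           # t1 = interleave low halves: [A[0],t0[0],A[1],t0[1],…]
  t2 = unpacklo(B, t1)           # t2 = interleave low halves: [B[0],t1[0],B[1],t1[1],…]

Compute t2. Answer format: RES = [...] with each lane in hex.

RES = [ 0xb3  0x0c  0x55  0x0c  0x34  0xd0  0x25  0xb3 ]

t0 = [0x0c, 0xb3, 0xd0, 0x55, 0x00, 0x34, 0xeb, 0x25]
t1 = [0x0c, 0x0c, 0xd0, 0xb3, 0x00, 0xd0, 0xeb, 0x55]
t2 = [0xb3, 0x0c, 0x55, 0x0c, 0x34, 0xd0, 0x25, 0xb3]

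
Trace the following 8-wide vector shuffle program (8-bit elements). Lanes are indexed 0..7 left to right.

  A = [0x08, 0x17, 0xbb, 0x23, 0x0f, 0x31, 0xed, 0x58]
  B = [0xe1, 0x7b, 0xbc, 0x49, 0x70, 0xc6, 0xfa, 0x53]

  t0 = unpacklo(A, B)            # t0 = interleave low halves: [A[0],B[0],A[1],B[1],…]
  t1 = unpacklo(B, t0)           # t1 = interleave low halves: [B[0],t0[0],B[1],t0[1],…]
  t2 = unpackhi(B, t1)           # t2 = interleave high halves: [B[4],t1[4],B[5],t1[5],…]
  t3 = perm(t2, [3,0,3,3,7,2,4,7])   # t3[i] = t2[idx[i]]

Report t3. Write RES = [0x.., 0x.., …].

t0 = [0x08, 0xe1, 0x17, 0x7b, 0xbb, 0xbc, 0x23, 0x49]
t1 = [0xe1, 0x08, 0x7b, 0xe1, 0xbc, 0x17, 0x49, 0x7b]
t2 = [0x70, 0xbc, 0xc6, 0x17, 0xfa, 0x49, 0x53, 0x7b]
t3 = [0x17, 0x70, 0x17, 0x17, 0x7b, 0xc6, 0xfa, 0x7b]

RES = [0x17, 0x70, 0x17, 0x17, 0x7b, 0xc6, 0xfa, 0x7b]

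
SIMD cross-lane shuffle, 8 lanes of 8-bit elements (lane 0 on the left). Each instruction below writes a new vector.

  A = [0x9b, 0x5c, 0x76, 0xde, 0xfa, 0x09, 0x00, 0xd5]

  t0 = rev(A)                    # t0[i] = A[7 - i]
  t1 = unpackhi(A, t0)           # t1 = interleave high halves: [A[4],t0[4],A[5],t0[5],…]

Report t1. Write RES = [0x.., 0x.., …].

RES = [0xfa, 0xde, 0x09, 0x76, 0x00, 0x5c, 0xd5, 0x9b]

  t0: d5 00 09 fa de 76 5c 9b
  t1: fa de 09 76 00 5c d5 9b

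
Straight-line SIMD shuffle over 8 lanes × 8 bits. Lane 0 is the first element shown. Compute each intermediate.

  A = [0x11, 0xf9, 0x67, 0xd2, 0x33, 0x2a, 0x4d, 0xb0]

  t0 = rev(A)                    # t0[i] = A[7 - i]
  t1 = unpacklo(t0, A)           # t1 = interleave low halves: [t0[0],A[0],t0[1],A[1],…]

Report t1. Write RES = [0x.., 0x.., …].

RES = [ 0xb0  0x11  0x4d  0xf9  0x2a  0x67  0x33  0xd2 ]

→ t0 |b0|4d|2a|33|d2|67|f9|11|
→ t1 |b0|11|4d|f9|2a|67|33|d2|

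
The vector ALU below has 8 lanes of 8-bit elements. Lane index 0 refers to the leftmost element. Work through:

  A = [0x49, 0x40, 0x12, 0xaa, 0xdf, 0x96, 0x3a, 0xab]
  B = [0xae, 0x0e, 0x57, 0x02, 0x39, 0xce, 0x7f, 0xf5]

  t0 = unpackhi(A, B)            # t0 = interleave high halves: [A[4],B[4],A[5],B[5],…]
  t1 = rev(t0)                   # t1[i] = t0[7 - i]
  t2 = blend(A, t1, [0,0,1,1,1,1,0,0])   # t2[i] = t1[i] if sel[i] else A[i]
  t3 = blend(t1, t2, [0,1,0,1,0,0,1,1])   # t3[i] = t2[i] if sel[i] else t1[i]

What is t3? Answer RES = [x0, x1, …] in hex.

RES = [0xf5, 0x40, 0x7f, 0x3a, 0xce, 0x96, 0x3a, 0xab]

→ t0 |df|39|96|ce|3a|7f|ab|f5|
→ t1 |f5|ab|7f|3a|ce|96|39|df|
→ t2 |49|40|7f|3a|ce|96|3a|ab|
→ t3 |f5|40|7f|3a|ce|96|3a|ab|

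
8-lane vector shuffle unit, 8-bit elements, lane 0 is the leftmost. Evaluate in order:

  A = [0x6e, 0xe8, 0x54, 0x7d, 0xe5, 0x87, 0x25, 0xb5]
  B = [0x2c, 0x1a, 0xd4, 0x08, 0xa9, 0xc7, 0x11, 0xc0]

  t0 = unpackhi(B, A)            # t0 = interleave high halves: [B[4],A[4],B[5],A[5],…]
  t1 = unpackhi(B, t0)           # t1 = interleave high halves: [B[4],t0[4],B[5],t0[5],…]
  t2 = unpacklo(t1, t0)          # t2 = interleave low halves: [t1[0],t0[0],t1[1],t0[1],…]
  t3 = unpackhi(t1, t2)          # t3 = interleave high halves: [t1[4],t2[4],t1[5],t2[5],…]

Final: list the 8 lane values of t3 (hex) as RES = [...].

t0 = [0xa9, 0xe5, 0xc7, 0x87, 0x11, 0x25, 0xc0, 0xb5]
t1 = [0xa9, 0x11, 0xc7, 0x25, 0x11, 0xc0, 0xc0, 0xb5]
t2 = [0xa9, 0xa9, 0x11, 0xe5, 0xc7, 0xc7, 0x25, 0x87]
t3 = [0x11, 0xc7, 0xc0, 0xc7, 0xc0, 0x25, 0xb5, 0x87]

RES = [0x11, 0xc7, 0xc0, 0xc7, 0xc0, 0x25, 0xb5, 0x87]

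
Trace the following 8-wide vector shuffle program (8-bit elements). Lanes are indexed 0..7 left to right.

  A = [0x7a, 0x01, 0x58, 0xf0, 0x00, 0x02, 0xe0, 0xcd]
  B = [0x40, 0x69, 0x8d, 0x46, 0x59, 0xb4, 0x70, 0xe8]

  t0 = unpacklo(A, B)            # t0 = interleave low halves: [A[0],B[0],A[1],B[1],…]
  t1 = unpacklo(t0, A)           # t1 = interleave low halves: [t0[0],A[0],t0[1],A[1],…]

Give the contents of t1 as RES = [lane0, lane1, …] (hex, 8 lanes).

RES = [0x7a, 0x7a, 0x40, 0x01, 0x01, 0x58, 0x69, 0xf0]

t0 = [0x7a, 0x40, 0x01, 0x69, 0x58, 0x8d, 0xf0, 0x46]
t1 = [0x7a, 0x7a, 0x40, 0x01, 0x01, 0x58, 0x69, 0xf0]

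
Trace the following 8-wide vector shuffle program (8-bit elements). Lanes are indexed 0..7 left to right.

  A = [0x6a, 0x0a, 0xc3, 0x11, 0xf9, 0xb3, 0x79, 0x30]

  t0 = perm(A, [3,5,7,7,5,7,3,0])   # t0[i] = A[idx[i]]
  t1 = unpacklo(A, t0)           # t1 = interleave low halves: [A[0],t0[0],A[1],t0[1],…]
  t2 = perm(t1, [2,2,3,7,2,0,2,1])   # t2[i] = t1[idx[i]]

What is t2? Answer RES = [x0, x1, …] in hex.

t0 = [0x11, 0xb3, 0x30, 0x30, 0xb3, 0x30, 0x11, 0x6a]
t1 = [0x6a, 0x11, 0x0a, 0xb3, 0xc3, 0x30, 0x11, 0x30]
t2 = [0x0a, 0x0a, 0xb3, 0x30, 0x0a, 0x6a, 0x0a, 0x11]

RES = [0x0a, 0x0a, 0xb3, 0x30, 0x0a, 0x6a, 0x0a, 0x11]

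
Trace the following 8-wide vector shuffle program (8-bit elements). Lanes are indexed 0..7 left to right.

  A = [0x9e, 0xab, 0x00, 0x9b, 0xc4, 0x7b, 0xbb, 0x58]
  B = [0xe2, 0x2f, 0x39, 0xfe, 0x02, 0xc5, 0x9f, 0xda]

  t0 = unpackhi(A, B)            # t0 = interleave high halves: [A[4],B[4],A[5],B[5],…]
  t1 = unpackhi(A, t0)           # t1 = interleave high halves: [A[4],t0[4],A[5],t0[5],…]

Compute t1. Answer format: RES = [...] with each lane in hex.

t0 = [0xc4, 0x02, 0x7b, 0xc5, 0xbb, 0x9f, 0x58, 0xda]
t1 = [0xc4, 0xbb, 0x7b, 0x9f, 0xbb, 0x58, 0x58, 0xda]

RES = [0xc4, 0xbb, 0x7b, 0x9f, 0xbb, 0x58, 0x58, 0xda]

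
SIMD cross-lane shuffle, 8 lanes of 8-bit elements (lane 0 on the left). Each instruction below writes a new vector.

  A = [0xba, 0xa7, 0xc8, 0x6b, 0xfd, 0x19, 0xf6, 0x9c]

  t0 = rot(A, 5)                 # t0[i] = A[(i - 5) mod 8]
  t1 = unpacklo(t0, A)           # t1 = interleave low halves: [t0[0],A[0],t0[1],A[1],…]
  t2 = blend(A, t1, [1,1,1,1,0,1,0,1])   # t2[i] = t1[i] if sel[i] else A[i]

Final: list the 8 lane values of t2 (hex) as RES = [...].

RES = [ 0x6b  0xba  0xfd  0xa7  0xfd  0xc8  0xf6  0x6b ]

  t0: 6b fd 19 f6 9c ba a7 c8
  t1: 6b ba fd a7 19 c8 f6 6b
  t2: 6b ba fd a7 fd c8 f6 6b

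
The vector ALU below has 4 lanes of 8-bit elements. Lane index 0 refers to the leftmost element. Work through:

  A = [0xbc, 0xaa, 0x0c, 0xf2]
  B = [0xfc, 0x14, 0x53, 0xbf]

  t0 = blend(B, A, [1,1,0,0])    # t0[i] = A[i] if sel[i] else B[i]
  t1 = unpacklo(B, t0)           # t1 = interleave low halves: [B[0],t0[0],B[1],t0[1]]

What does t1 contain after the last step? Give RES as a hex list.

RES = [ 0xfc  0xbc  0x14  0xaa ]

  t0: bc aa 53 bf
  t1: fc bc 14 aa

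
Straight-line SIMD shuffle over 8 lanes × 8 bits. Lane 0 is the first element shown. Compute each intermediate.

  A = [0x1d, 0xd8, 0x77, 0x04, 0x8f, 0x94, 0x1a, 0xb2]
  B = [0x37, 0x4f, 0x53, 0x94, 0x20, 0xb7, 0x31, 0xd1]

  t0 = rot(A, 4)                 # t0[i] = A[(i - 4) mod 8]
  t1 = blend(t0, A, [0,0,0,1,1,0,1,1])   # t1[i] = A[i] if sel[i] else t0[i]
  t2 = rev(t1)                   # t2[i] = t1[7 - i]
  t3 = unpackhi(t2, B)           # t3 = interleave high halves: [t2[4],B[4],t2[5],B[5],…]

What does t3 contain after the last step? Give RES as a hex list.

RES = [0x04, 0x20, 0x1a, 0xb7, 0x94, 0x31, 0x8f, 0xd1]

t0 = [0x8f, 0x94, 0x1a, 0xb2, 0x1d, 0xd8, 0x77, 0x04]
t1 = [0x8f, 0x94, 0x1a, 0x04, 0x8f, 0xd8, 0x1a, 0xb2]
t2 = [0xb2, 0x1a, 0xd8, 0x8f, 0x04, 0x1a, 0x94, 0x8f]
t3 = [0x04, 0x20, 0x1a, 0xb7, 0x94, 0x31, 0x8f, 0xd1]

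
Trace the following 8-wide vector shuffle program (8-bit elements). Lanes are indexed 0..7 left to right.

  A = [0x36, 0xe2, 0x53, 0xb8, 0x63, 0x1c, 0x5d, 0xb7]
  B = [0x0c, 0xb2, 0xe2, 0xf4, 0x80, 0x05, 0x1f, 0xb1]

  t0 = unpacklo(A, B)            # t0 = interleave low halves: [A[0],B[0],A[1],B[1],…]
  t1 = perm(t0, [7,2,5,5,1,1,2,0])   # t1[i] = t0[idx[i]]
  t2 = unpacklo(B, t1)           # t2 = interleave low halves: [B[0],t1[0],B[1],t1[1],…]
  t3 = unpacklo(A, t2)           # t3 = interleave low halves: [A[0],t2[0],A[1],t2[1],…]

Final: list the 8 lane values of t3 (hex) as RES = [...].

→ t0 |36|0c|e2|b2|53|e2|b8|f4|
→ t1 |f4|e2|e2|e2|0c|0c|e2|36|
→ t2 |0c|f4|b2|e2|e2|e2|f4|e2|
→ t3 |36|0c|e2|f4|53|b2|b8|e2|

RES = [ 0x36  0x0c  0xe2  0xf4  0x53  0xb2  0xb8  0xe2 ]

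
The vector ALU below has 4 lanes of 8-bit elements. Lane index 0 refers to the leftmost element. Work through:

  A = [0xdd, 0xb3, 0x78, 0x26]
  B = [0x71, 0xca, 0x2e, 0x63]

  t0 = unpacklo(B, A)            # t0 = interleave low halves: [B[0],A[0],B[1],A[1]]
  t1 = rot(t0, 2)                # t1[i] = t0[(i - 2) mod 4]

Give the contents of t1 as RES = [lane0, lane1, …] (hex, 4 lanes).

t0 = [0x71, 0xdd, 0xca, 0xb3]
t1 = [0xca, 0xb3, 0x71, 0xdd]

RES = [ 0xca  0xb3  0x71  0xdd ]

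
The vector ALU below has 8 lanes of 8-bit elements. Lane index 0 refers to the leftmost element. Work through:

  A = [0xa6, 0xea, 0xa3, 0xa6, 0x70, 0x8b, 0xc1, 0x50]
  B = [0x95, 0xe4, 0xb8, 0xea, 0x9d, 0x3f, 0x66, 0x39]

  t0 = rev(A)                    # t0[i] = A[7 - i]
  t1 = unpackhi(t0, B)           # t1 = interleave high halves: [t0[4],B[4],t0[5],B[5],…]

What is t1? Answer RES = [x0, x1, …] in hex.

RES = [ 0xa6  0x9d  0xa3  0x3f  0xea  0x66  0xa6  0x39 ]

  t0: 50 c1 8b 70 a6 a3 ea a6
  t1: a6 9d a3 3f ea 66 a6 39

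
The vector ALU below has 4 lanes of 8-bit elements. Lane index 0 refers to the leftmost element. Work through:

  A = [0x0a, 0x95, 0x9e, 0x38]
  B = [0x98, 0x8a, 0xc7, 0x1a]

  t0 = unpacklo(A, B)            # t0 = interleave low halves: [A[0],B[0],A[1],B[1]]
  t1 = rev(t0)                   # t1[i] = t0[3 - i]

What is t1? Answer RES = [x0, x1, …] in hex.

RES = [ 0x8a  0x95  0x98  0x0a ]

→ t0 |0a|98|95|8a|
→ t1 |8a|95|98|0a|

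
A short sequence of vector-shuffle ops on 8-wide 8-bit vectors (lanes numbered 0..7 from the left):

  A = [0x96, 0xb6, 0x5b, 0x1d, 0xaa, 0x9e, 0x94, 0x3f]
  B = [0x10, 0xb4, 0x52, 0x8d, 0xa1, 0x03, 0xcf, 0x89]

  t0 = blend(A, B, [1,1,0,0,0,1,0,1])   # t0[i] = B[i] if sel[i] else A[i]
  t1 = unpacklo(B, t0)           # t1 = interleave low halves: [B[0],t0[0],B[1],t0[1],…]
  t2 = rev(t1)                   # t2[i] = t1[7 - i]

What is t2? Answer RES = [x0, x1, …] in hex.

RES = [0x1d, 0x8d, 0x5b, 0x52, 0xb4, 0xb4, 0x10, 0x10]

t0 = [0x10, 0xb4, 0x5b, 0x1d, 0xaa, 0x03, 0x94, 0x89]
t1 = [0x10, 0x10, 0xb4, 0xb4, 0x52, 0x5b, 0x8d, 0x1d]
t2 = [0x1d, 0x8d, 0x5b, 0x52, 0xb4, 0xb4, 0x10, 0x10]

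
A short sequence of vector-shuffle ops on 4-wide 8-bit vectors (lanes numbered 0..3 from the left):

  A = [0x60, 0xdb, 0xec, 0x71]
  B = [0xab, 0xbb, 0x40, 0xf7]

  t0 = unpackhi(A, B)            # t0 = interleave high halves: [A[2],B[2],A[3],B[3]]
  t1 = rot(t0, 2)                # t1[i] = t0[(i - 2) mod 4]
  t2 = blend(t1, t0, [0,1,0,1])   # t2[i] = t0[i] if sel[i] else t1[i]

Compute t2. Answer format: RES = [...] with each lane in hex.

RES = [ 0x71  0x40  0xec  0xf7 ]

t0 = [0xec, 0x40, 0x71, 0xf7]
t1 = [0x71, 0xf7, 0xec, 0x40]
t2 = [0x71, 0x40, 0xec, 0xf7]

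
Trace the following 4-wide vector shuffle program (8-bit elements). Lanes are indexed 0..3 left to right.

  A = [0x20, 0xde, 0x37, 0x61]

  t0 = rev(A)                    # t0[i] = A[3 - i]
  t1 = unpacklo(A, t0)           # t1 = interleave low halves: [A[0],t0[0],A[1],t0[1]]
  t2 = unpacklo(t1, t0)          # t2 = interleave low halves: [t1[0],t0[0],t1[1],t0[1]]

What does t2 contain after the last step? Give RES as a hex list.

RES = [0x20, 0x61, 0x61, 0x37]

  t0: 61 37 de 20
  t1: 20 61 de 37
  t2: 20 61 61 37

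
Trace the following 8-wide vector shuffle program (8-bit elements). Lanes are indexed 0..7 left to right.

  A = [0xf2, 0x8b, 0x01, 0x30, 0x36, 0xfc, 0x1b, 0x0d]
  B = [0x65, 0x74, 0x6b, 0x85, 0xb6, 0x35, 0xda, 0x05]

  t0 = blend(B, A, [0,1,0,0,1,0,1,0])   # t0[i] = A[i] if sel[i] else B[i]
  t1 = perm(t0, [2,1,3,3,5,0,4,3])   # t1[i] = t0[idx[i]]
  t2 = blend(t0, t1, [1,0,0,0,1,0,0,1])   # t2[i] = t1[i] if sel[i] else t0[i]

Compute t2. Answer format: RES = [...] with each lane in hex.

t0 = [0x65, 0x8b, 0x6b, 0x85, 0x36, 0x35, 0x1b, 0x05]
t1 = [0x6b, 0x8b, 0x85, 0x85, 0x35, 0x65, 0x36, 0x85]
t2 = [0x6b, 0x8b, 0x6b, 0x85, 0x35, 0x35, 0x1b, 0x85]

RES = [ 0x6b  0x8b  0x6b  0x85  0x35  0x35  0x1b  0x85 ]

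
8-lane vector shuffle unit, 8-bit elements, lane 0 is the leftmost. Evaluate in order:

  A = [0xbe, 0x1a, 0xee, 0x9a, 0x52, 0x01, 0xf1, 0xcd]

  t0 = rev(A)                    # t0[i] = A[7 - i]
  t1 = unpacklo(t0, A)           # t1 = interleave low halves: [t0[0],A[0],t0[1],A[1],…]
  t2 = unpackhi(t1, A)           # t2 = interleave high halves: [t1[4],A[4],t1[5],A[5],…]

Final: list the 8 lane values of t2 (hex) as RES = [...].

RES = [ 0x01  0x52  0xee  0x01  0x52  0xf1  0x9a  0xcd ]

  t0: cd f1 01 52 9a ee 1a be
  t1: cd be f1 1a 01 ee 52 9a
  t2: 01 52 ee 01 52 f1 9a cd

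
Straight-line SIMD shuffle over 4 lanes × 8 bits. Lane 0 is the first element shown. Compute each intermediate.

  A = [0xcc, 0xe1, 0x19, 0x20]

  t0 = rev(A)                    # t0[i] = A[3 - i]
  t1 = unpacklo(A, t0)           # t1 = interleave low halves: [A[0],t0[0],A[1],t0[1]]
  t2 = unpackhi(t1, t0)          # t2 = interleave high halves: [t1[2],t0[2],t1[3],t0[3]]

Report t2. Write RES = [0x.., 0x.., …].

RES = [0xe1, 0xe1, 0x19, 0xcc]

  t0: 20 19 e1 cc
  t1: cc 20 e1 19
  t2: e1 e1 19 cc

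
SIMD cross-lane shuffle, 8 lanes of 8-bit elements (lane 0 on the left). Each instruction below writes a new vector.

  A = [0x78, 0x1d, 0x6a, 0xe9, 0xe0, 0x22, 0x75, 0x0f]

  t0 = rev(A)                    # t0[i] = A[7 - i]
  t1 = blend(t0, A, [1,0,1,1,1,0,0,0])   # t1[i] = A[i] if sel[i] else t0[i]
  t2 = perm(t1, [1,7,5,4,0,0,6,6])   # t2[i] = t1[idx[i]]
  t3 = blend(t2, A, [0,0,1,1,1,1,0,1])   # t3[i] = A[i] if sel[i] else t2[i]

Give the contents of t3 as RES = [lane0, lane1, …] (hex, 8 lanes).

  t0: 0f 75 22 e0 e9 6a 1d 78
  t1: 78 75 6a e9 e0 6a 1d 78
  t2: 75 78 6a e0 78 78 1d 1d
  t3: 75 78 6a e9 e0 22 1d 0f

RES = [ 0x75  0x78  0x6a  0xe9  0xe0  0x22  0x1d  0x0f ]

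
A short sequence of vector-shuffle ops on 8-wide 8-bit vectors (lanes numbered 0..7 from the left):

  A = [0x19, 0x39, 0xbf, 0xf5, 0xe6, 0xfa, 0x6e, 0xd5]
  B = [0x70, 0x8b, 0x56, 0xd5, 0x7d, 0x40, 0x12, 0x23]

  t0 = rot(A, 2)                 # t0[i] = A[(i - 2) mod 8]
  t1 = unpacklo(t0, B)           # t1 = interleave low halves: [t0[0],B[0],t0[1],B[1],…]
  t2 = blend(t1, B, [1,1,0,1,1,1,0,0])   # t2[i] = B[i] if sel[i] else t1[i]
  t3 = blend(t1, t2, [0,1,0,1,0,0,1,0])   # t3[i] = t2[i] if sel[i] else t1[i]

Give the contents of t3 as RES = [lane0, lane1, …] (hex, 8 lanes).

RES = [0x6e, 0x8b, 0xd5, 0xd5, 0x19, 0x56, 0x39, 0xd5]

t0 = [0x6e, 0xd5, 0x19, 0x39, 0xbf, 0xf5, 0xe6, 0xfa]
t1 = [0x6e, 0x70, 0xd5, 0x8b, 0x19, 0x56, 0x39, 0xd5]
t2 = [0x70, 0x8b, 0xd5, 0xd5, 0x7d, 0x40, 0x39, 0xd5]
t3 = [0x6e, 0x8b, 0xd5, 0xd5, 0x19, 0x56, 0x39, 0xd5]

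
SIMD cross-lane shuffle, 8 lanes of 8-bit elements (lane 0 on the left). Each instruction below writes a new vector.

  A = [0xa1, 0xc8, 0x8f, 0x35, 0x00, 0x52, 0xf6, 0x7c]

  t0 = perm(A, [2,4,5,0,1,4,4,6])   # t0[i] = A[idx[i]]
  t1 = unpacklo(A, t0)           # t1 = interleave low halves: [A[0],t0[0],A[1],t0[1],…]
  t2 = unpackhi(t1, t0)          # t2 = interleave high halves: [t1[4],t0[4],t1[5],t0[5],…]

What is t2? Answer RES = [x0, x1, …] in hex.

RES = [0x8f, 0xc8, 0x52, 0x00, 0x35, 0x00, 0xa1, 0xf6]

→ t0 |8f|00|52|a1|c8|00|00|f6|
→ t1 |a1|8f|c8|00|8f|52|35|a1|
→ t2 |8f|c8|52|00|35|00|a1|f6|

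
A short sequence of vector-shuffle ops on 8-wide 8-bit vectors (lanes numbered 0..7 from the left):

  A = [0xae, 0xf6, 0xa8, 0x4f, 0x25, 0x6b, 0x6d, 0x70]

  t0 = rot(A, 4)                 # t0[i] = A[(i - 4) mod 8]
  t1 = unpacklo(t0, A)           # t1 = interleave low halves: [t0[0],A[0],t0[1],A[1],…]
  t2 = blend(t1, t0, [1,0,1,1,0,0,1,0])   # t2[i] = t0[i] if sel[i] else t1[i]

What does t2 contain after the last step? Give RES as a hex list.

RES = [0x25, 0xae, 0x6d, 0x70, 0x6d, 0xa8, 0xa8, 0x4f]

t0 = [0x25, 0x6b, 0x6d, 0x70, 0xae, 0xf6, 0xa8, 0x4f]
t1 = [0x25, 0xae, 0x6b, 0xf6, 0x6d, 0xa8, 0x70, 0x4f]
t2 = [0x25, 0xae, 0x6d, 0x70, 0x6d, 0xa8, 0xa8, 0x4f]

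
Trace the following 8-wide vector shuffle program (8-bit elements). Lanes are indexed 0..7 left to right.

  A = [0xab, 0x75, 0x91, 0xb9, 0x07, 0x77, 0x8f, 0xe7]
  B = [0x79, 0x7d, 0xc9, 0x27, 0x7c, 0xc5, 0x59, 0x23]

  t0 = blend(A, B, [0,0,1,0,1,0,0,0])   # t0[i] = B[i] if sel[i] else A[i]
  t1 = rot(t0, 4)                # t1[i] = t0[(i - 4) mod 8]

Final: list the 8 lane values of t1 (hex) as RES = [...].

→ t0 |ab|75|c9|b9|7c|77|8f|e7|
→ t1 |7c|77|8f|e7|ab|75|c9|b9|

RES = [0x7c, 0x77, 0x8f, 0xe7, 0xab, 0x75, 0xc9, 0xb9]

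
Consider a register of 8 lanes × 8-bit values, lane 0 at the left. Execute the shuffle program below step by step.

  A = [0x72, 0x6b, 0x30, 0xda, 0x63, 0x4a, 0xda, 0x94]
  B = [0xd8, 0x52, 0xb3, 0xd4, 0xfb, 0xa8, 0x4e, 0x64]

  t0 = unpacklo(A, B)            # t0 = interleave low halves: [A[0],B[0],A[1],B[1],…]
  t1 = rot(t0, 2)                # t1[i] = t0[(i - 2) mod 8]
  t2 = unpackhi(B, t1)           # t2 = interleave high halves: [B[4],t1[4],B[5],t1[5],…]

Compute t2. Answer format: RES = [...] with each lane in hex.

RES = [0xfb, 0x6b, 0xa8, 0x52, 0x4e, 0x30, 0x64, 0xb3]

→ t0 |72|d8|6b|52|30|b3|da|d4|
→ t1 |da|d4|72|d8|6b|52|30|b3|
→ t2 |fb|6b|a8|52|4e|30|64|b3|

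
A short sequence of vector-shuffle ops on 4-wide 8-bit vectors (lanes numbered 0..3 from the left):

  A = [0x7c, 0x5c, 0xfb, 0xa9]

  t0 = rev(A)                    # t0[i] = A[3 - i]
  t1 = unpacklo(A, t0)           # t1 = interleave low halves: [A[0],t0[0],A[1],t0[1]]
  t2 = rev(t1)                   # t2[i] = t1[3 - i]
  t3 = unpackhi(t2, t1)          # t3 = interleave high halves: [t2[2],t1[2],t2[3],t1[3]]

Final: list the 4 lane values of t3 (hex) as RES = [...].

RES = [ 0xa9  0x5c  0x7c  0xfb ]

  t0: a9 fb 5c 7c
  t1: 7c a9 5c fb
  t2: fb 5c a9 7c
  t3: a9 5c 7c fb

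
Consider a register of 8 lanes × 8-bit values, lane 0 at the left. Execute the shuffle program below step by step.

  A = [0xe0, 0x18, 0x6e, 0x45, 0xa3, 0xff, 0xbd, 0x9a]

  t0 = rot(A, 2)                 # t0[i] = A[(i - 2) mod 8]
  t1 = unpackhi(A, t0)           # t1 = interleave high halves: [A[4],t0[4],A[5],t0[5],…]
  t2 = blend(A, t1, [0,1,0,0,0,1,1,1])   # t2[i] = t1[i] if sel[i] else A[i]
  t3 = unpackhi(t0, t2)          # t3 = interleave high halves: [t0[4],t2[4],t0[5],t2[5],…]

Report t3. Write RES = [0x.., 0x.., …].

RES = [ 0x6e  0xa3  0x45  0xa3  0xa3  0x9a  0xff  0xff ]

→ t0 |bd|9a|e0|18|6e|45|a3|ff|
→ t1 |a3|6e|ff|45|bd|a3|9a|ff|
→ t2 |e0|6e|6e|45|a3|a3|9a|ff|
→ t3 |6e|a3|45|a3|a3|9a|ff|ff|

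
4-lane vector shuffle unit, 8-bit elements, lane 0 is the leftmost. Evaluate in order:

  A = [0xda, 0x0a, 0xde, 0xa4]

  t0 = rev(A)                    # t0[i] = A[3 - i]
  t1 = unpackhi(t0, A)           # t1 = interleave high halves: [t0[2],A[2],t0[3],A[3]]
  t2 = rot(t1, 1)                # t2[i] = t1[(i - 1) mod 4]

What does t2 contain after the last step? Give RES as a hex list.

→ t0 |a4|de|0a|da|
→ t1 |0a|de|da|a4|
→ t2 |a4|0a|de|da|

RES = [ 0xa4  0x0a  0xde  0xda ]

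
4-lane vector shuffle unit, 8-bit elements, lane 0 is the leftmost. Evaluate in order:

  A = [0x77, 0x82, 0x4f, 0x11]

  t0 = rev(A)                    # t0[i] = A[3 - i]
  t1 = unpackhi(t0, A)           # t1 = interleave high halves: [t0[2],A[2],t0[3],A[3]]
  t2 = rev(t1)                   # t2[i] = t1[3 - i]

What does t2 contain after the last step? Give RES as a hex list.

RES = [ 0x11  0x77  0x4f  0x82 ]

  t0: 11 4f 82 77
  t1: 82 4f 77 11
  t2: 11 77 4f 82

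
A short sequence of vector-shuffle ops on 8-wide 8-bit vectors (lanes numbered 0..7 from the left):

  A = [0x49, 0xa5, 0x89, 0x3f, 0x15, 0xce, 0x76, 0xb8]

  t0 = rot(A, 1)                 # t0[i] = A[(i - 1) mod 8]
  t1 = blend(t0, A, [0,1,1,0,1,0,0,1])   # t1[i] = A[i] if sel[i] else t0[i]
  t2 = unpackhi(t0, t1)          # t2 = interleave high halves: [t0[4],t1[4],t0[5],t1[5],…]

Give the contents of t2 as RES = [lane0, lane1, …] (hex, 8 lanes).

→ t0 |b8|49|a5|89|3f|15|ce|76|
→ t1 |b8|a5|89|89|15|15|ce|b8|
→ t2 |3f|15|15|15|ce|ce|76|b8|

RES = [0x3f, 0x15, 0x15, 0x15, 0xce, 0xce, 0x76, 0xb8]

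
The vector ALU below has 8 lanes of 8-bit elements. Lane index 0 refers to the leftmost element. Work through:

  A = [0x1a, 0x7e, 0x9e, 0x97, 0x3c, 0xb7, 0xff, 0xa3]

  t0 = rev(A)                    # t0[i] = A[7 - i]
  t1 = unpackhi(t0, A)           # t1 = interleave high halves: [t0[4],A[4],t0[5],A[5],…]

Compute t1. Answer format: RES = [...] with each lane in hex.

t0 = [0xa3, 0xff, 0xb7, 0x3c, 0x97, 0x9e, 0x7e, 0x1a]
t1 = [0x97, 0x3c, 0x9e, 0xb7, 0x7e, 0xff, 0x1a, 0xa3]

RES = [ 0x97  0x3c  0x9e  0xb7  0x7e  0xff  0x1a  0xa3 ]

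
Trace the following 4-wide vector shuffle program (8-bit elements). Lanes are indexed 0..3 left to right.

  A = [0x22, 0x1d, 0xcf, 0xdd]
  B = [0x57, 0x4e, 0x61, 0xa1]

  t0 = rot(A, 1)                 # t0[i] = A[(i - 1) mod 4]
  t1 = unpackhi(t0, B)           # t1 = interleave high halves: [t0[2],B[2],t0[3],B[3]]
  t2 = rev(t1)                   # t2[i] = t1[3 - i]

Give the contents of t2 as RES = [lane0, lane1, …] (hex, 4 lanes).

RES = [0xa1, 0xcf, 0x61, 0x1d]

t0 = [0xdd, 0x22, 0x1d, 0xcf]
t1 = [0x1d, 0x61, 0xcf, 0xa1]
t2 = [0xa1, 0xcf, 0x61, 0x1d]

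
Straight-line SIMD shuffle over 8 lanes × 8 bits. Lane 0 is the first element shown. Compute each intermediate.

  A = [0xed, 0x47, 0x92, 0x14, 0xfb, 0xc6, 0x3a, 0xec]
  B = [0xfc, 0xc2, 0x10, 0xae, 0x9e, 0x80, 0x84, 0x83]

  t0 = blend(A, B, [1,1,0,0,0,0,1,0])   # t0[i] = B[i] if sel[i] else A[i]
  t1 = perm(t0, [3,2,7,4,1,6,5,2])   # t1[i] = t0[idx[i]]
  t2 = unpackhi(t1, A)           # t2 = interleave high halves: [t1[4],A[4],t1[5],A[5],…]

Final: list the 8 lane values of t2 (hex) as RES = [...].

  t0: fc c2 92 14 fb c6 84 ec
  t1: 14 92 ec fb c2 84 c6 92
  t2: c2 fb 84 c6 c6 3a 92 ec

RES = [0xc2, 0xfb, 0x84, 0xc6, 0xc6, 0x3a, 0x92, 0xec]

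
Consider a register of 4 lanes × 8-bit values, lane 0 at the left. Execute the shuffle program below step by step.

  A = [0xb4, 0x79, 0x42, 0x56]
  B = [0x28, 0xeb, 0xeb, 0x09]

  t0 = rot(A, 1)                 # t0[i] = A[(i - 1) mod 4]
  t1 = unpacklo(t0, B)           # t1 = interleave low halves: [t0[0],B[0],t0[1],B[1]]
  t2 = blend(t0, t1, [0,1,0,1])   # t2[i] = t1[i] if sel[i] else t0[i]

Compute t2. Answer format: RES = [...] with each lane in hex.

RES = [0x56, 0x28, 0x79, 0xeb]

t0 = [0x56, 0xb4, 0x79, 0x42]
t1 = [0x56, 0x28, 0xb4, 0xeb]
t2 = [0x56, 0x28, 0x79, 0xeb]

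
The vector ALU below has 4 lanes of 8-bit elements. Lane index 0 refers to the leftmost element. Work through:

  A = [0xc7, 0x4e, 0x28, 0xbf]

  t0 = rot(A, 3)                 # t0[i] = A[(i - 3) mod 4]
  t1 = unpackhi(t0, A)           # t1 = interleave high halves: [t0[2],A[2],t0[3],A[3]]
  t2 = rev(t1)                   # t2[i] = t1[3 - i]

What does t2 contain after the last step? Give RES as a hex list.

RES = [ 0xbf  0xc7  0x28  0xbf ]

t0 = [0x4e, 0x28, 0xbf, 0xc7]
t1 = [0xbf, 0x28, 0xc7, 0xbf]
t2 = [0xbf, 0xc7, 0x28, 0xbf]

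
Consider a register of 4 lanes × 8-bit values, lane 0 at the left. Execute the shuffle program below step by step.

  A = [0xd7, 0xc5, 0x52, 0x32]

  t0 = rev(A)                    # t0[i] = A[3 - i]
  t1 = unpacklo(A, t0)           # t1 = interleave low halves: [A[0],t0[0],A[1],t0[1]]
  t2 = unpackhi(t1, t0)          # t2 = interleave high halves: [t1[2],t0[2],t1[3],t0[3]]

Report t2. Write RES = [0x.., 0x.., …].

RES = [ 0xc5  0xc5  0x52  0xd7 ]

  t0: 32 52 c5 d7
  t1: d7 32 c5 52
  t2: c5 c5 52 d7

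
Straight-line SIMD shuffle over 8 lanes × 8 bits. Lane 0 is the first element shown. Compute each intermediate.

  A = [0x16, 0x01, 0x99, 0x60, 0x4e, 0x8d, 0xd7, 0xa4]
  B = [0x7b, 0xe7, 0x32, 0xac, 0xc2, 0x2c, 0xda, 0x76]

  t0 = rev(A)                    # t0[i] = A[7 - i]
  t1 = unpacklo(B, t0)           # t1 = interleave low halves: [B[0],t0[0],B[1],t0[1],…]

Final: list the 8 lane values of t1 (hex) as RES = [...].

→ t0 |a4|d7|8d|4e|60|99|01|16|
→ t1 |7b|a4|e7|d7|32|8d|ac|4e|

RES = [0x7b, 0xa4, 0xe7, 0xd7, 0x32, 0x8d, 0xac, 0x4e]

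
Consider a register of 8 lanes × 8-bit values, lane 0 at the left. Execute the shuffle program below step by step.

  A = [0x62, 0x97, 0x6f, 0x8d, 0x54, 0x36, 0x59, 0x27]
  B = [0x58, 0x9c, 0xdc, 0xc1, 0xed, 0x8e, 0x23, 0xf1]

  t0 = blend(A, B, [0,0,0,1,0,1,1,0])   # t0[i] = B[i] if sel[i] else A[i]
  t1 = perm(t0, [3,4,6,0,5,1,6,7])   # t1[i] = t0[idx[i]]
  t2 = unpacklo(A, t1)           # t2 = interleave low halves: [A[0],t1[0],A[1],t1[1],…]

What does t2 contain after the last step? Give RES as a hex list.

RES = [0x62, 0xc1, 0x97, 0x54, 0x6f, 0x23, 0x8d, 0x62]

→ t0 |62|97|6f|c1|54|8e|23|27|
→ t1 |c1|54|23|62|8e|97|23|27|
→ t2 |62|c1|97|54|6f|23|8d|62|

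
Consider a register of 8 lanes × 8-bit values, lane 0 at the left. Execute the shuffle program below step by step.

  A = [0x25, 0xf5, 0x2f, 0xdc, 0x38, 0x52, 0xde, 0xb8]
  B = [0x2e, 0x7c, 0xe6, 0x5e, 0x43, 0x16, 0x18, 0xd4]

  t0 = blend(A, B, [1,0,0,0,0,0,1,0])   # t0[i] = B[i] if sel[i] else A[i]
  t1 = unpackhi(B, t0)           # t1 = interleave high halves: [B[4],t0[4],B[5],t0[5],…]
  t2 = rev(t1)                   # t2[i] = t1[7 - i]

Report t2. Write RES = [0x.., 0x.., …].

RES = [0xb8, 0xd4, 0x18, 0x18, 0x52, 0x16, 0x38, 0x43]

  t0: 2e f5 2f dc 38 52 18 b8
  t1: 43 38 16 52 18 18 d4 b8
  t2: b8 d4 18 18 52 16 38 43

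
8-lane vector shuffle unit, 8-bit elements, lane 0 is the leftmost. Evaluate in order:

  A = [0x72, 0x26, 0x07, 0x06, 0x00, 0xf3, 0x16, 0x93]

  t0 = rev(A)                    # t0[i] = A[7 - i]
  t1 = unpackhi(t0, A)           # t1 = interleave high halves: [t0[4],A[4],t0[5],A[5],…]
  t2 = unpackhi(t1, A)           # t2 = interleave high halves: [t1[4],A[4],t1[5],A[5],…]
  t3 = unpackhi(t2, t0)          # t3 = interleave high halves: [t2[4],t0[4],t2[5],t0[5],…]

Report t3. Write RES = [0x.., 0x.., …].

RES = [ 0x72  0x06  0x16  0x07  0x93  0x26  0x93  0x72 ]

  t0: 93 16 f3 00 06 07 26 72
  t1: 06 00 07 f3 26 16 72 93
  t2: 26 00 16 f3 72 16 93 93
  t3: 72 06 16 07 93 26 93 72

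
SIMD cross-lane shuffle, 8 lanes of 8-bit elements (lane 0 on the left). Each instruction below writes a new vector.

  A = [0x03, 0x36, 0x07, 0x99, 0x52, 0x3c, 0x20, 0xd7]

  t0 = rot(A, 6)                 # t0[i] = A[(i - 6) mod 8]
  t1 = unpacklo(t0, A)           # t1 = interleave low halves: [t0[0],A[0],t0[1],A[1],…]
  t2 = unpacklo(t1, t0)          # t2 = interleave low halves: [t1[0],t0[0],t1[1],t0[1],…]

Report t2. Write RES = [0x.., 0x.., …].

  t0: 07 99 52 3c 20 d7 03 36
  t1: 07 03 99 36 52 07 3c 99
  t2: 07 07 03 99 99 52 36 3c

RES = [0x07, 0x07, 0x03, 0x99, 0x99, 0x52, 0x36, 0x3c]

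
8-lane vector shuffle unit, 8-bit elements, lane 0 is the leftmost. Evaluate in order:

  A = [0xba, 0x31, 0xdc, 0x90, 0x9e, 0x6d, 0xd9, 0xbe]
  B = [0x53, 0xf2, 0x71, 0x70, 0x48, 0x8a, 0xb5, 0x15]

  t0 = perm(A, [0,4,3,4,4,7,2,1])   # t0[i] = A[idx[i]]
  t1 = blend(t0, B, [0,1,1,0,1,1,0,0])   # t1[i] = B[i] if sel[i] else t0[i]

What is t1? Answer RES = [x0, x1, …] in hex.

RES = [0xba, 0xf2, 0x71, 0x9e, 0x48, 0x8a, 0xdc, 0x31]

  t0: ba 9e 90 9e 9e be dc 31
  t1: ba f2 71 9e 48 8a dc 31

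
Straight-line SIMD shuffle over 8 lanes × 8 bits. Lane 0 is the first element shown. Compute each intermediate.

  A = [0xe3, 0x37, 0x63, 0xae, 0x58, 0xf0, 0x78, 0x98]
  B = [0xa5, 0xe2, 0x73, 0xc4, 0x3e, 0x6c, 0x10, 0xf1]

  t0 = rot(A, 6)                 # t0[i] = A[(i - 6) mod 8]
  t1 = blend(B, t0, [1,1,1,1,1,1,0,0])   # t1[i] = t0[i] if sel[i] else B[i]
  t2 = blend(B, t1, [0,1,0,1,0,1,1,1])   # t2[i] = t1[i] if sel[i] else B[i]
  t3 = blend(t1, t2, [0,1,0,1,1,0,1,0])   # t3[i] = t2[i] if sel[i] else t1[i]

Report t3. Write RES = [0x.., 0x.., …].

t0 = [0x63, 0xae, 0x58, 0xf0, 0x78, 0x98, 0xe3, 0x37]
t1 = [0x63, 0xae, 0x58, 0xf0, 0x78, 0x98, 0x10, 0xf1]
t2 = [0xa5, 0xae, 0x73, 0xf0, 0x3e, 0x98, 0x10, 0xf1]
t3 = [0x63, 0xae, 0x58, 0xf0, 0x3e, 0x98, 0x10, 0xf1]

RES = [ 0x63  0xae  0x58  0xf0  0x3e  0x98  0x10  0xf1 ]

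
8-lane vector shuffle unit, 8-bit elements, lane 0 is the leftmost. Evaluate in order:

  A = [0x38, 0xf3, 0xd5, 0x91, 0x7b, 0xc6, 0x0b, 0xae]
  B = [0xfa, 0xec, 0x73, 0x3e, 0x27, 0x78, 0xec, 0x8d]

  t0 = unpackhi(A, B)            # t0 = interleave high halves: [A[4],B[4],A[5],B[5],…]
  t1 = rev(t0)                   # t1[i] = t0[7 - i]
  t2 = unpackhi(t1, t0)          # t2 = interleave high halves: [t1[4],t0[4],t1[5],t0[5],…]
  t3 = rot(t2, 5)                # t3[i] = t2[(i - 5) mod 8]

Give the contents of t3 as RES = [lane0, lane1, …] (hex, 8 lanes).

RES = [ 0xec  0x27  0xae  0x7b  0x8d  0x78  0x0b  0xc6 ]

  t0: 7b 27 c6 78 0b ec ae 8d
  t1: 8d ae ec 0b 78 c6 27 7b
  t2: 78 0b c6 ec 27 ae 7b 8d
  t3: ec 27 ae 7b 8d 78 0b c6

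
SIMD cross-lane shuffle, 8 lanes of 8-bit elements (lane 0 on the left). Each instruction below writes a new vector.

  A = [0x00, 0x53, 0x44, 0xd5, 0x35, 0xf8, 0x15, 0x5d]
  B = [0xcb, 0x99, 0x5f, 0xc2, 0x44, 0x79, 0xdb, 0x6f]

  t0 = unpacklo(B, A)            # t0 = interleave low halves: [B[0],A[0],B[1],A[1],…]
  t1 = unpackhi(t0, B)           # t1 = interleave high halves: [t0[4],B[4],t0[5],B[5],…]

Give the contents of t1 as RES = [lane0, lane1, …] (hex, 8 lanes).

→ t0 |cb|00|99|53|5f|44|c2|d5|
→ t1 |5f|44|44|79|c2|db|d5|6f|

RES = [0x5f, 0x44, 0x44, 0x79, 0xc2, 0xdb, 0xd5, 0x6f]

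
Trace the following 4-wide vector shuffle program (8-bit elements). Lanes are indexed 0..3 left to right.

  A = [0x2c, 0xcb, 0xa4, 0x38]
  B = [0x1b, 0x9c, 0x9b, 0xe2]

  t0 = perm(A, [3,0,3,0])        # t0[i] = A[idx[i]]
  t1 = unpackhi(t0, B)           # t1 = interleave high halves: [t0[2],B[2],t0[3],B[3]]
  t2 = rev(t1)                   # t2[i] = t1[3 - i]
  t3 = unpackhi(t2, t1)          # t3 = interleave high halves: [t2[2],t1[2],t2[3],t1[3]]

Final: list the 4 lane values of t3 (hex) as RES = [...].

RES = [ 0x9b  0x2c  0x38  0xe2 ]

t0 = [0x38, 0x2c, 0x38, 0x2c]
t1 = [0x38, 0x9b, 0x2c, 0xe2]
t2 = [0xe2, 0x2c, 0x9b, 0x38]
t3 = [0x9b, 0x2c, 0x38, 0xe2]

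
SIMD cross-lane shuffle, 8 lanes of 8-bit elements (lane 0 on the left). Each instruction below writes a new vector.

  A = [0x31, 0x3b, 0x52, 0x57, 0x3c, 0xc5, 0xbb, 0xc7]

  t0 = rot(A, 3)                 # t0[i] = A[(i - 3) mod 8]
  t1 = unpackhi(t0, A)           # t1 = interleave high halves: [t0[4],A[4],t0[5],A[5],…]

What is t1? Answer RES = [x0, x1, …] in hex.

t0 = [0xc5, 0xbb, 0xc7, 0x31, 0x3b, 0x52, 0x57, 0x3c]
t1 = [0x3b, 0x3c, 0x52, 0xc5, 0x57, 0xbb, 0x3c, 0xc7]

RES = [0x3b, 0x3c, 0x52, 0xc5, 0x57, 0xbb, 0x3c, 0xc7]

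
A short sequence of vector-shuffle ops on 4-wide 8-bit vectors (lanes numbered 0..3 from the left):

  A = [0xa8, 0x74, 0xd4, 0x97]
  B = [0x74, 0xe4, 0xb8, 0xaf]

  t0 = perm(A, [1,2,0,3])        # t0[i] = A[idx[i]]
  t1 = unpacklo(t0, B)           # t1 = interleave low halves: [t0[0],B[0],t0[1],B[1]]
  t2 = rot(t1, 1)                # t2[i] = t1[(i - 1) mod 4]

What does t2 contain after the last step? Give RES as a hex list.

  t0: 74 d4 a8 97
  t1: 74 74 d4 e4
  t2: e4 74 74 d4

RES = [ 0xe4  0x74  0x74  0xd4 ]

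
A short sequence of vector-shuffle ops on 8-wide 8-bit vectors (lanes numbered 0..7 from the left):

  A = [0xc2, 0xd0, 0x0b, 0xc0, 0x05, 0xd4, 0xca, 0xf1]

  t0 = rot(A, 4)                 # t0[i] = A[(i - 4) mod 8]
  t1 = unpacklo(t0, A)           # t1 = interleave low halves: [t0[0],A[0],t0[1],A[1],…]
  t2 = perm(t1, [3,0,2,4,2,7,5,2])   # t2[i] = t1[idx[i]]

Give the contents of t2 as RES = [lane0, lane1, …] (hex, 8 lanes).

t0 = [0x05, 0xd4, 0xca, 0xf1, 0xc2, 0xd0, 0x0b, 0xc0]
t1 = [0x05, 0xc2, 0xd4, 0xd0, 0xca, 0x0b, 0xf1, 0xc0]
t2 = [0xd0, 0x05, 0xd4, 0xca, 0xd4, 0xc0, 0x0b, 0xd4]

RES = [ 0xd0  0x05  0xd4  0xca  0xd4  0xc0  0x0b  0xd4 ]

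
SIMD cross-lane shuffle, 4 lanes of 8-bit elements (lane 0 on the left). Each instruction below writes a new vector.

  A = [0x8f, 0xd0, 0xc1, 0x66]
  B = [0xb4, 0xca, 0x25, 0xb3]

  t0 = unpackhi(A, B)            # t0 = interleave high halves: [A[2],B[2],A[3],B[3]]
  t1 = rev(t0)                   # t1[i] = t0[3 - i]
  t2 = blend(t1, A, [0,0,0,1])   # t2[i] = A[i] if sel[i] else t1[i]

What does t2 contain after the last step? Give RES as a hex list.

RES = [ 0xb3  0x66  0x25  0x66 ]

  t0: c1 25 66 b3
  t1: b3 66 25 c1
  t2: b3 66 25 66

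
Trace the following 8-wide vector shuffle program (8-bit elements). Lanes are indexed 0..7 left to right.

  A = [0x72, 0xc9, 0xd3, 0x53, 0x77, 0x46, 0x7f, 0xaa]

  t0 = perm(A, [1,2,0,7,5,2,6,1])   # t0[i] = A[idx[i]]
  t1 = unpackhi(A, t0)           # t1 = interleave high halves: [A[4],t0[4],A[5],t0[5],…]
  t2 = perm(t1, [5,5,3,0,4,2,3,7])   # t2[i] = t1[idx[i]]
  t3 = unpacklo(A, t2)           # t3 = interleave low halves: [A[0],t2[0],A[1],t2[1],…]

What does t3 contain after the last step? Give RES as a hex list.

  t0: c9 d3 72 aa 46 d3 7f c9
  t1: 77 46 46 d3 7f 7f aa c9
  t2: 7f 7f d3 77 7f 46 d3 c9
  t3: 72 7f c9 7f d3 d3 53 77

RES = [ 0x72  0x7f  0xc9  0x7f  0xd3  0xd3  0x53  0x77 ]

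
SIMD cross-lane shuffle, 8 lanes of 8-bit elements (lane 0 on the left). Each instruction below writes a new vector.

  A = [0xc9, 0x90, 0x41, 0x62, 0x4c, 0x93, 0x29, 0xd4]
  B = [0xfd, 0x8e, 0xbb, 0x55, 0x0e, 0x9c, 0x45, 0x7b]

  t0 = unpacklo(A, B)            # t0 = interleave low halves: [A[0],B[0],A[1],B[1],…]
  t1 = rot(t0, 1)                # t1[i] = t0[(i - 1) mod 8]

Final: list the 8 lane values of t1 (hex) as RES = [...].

→ t0 |c9|fd|90|8e|41|bb|62|55|
→ t1 |55|c9|fd|90|8e|41|bb|62|

RES = [0x55, 0xc9, 0xfd, 0x90, 0x8e, 0x41, 0xbb, 0x62]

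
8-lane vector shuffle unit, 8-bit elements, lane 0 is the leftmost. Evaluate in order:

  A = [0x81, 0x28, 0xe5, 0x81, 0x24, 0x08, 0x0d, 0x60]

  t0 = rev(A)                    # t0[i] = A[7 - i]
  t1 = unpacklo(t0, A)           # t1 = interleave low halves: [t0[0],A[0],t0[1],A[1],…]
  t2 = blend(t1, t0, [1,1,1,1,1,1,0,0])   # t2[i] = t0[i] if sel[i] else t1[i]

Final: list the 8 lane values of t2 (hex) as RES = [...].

t0 = [0x60, 0x0d, 0x08, 0x24, 0x81, 0xe5, 0x28, 0x81]
t1 = [0x60, 0x81, 0x0d, 0x28, 0x08, 0xe5, 0x24, 0x81]
t2 = [0x60, 0x0d, 0x08, 0x24, 0x81, 0xe5, 0x24, 0x81]

RES = [ 0x60  0x0d  0x08  0x24  0x81  0xe5  0x24  0x81 ]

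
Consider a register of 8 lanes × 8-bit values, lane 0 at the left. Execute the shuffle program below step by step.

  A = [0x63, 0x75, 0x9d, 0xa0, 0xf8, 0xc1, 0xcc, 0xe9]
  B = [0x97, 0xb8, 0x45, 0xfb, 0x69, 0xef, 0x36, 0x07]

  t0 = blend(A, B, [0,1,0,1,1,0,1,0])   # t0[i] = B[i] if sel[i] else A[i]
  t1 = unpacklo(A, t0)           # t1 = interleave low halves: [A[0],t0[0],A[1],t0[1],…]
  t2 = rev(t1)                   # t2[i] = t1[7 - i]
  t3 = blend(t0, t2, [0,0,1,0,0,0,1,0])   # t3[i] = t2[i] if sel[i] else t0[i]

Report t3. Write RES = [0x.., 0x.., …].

RES = [0x63, 0xb8, 0x9d, 0xfb, 0x69, 0xc1, 0x63, 0xe9]

→ t0 |63|b8|9d|fb|69|c1|36|e9|
→ t1 |63|63|75|b8|9d|9d|a0|fb|
→ t2 |fb|a0|9d|9d|b8|75|63|63|
→ t3 |63|b8|9d|fb|69|c1|63|e9|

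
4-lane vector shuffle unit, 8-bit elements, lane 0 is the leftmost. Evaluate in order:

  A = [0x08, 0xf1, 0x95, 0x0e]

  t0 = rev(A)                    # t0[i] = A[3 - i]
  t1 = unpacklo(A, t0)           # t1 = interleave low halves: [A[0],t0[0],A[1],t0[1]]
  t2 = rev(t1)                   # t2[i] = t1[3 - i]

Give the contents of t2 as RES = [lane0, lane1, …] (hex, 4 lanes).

→ t0 |0e|95|f1|08|
→ t1 |08|0e|f1|95|
→ t2 |95|f1|0e|08|

RES = [0x95, 0xf1, 0x0e, 0x08]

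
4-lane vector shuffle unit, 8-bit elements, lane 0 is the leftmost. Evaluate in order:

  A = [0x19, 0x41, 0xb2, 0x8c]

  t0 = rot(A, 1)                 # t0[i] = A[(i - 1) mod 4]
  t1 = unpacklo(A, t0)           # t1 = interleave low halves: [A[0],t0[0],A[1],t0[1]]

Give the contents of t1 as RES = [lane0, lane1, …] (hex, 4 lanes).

→ t0 |8c|19|41|b2|
→ t1 |19|8c|41|19|

RES = [0x19, 0x8c, 0x41, 0x19]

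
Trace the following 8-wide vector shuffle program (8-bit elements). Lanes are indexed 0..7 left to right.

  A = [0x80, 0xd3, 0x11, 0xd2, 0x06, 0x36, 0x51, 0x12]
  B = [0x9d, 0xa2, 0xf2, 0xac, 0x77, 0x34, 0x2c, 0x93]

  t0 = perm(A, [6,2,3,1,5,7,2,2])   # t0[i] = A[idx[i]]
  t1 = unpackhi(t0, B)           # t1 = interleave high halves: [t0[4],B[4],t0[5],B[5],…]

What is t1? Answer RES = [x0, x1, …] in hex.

  t0: 51 11 d2 d3 36 12 11 11
  t1: 36 77 12 34 11 2c 11 93

RES = [0x36, 0x77, 0x12, 0x34, 0x11, 0x2c, 0x11, 0x93]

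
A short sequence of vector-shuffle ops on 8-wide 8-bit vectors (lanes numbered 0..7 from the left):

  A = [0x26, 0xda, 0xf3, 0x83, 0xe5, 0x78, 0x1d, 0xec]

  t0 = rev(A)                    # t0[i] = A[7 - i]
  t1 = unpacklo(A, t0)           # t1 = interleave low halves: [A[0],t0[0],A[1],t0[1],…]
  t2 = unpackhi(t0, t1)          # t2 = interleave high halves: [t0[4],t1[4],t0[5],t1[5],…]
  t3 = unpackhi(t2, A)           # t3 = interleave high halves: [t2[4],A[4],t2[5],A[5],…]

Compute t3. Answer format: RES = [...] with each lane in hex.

→ t0 |ec|1d|78|e5|83|f3|da|26|
→ t1 |26|ec|da|1d|f3|78|83|e5|
→ t2 |83|f3|f3|78|da|83|26|e5|
→ t3 |da|e5|83|78|26|1d|e5|ec|

RES = [0xda, 0xe5, 0x83, 0x78, 0x26, 0x1d, 0xe5, 0xec]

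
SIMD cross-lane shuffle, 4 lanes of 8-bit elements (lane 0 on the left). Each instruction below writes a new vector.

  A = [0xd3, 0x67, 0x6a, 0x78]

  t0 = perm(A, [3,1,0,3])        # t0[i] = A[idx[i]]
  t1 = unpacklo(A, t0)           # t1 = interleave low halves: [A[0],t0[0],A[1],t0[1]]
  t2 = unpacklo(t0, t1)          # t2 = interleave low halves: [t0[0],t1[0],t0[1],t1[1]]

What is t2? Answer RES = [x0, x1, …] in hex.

→ t0 |78|67|d3|78|
→ t1 |d3|78|67|67|
→ t2 |78|d3|67|78|

RES = [0x78, 0xd3, 0x67, 0x78]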